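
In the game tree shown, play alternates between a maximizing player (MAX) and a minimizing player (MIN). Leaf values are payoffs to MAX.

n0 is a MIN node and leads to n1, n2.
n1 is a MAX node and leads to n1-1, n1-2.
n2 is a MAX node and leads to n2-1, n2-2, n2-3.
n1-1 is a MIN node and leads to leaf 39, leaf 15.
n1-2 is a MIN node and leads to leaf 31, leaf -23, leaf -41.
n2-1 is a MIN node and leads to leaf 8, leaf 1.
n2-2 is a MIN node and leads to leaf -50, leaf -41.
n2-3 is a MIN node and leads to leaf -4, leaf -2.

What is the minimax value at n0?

n1-1 (MIN): min(39, 15) = 15
n1-2 (MIN): min(31, -23, -41) = -41
n1 (MAX): max(15, -41) = 15
n2-1 (MIN): min(8, 1) = 1
n2-2 (MIN): min(-50, -41) = -50
n2-3 (MIN): min(-4, -2) = -4
n2 (MAX): max(1, -50, -4) = 1
n0 (MIN): min(15, 1) = 1

1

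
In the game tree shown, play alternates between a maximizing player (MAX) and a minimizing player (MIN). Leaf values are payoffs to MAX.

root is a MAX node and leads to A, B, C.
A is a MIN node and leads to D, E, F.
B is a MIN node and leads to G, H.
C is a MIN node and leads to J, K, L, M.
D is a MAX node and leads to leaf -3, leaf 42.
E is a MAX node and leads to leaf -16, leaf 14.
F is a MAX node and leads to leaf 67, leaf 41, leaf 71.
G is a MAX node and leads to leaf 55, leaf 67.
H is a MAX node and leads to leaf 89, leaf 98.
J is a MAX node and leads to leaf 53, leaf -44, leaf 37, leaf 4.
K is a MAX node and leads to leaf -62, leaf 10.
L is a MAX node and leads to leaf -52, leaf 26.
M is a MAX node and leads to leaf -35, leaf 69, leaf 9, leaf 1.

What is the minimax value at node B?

67

G (MAX): max(55, 67) = 67
H (MAX): max(89, 98) = 98
B (MIN): min(67, 98) = 67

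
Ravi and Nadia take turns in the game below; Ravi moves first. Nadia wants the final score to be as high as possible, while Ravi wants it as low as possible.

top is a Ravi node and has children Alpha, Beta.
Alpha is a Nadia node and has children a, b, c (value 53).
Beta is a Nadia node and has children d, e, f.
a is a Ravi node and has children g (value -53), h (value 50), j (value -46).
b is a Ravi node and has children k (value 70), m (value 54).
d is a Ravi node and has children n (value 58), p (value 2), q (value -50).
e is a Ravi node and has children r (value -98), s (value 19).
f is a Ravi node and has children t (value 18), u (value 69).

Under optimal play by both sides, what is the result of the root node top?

18

a (Ravi): min(-53, 50, -46) = -53
b (Ravi): min(70, 54) = 54
Alpha (Nadia): max(-53, 54, 53) = 54
d (Ravi): min(58, 2, -50) = -50
e (Ravi): min(-98, 19) = -98
f (Ravi): min(18, 69) = 18
Beta (Nadia): max(-50, -98, 18) = 18
top (Ravi): min(54, 18) = 18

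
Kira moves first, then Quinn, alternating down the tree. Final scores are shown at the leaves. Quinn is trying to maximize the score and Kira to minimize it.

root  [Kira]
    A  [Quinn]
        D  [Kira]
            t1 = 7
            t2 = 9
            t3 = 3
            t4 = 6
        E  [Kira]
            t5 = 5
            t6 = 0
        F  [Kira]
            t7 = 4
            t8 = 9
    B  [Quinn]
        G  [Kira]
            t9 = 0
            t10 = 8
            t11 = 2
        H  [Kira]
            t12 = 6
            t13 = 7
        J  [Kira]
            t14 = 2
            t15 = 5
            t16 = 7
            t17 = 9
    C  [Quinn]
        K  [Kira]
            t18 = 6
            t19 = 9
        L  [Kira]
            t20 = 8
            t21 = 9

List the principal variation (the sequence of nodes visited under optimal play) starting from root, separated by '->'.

root -> A -> F -> t7

D (Kira): min(7, 9, 3, 6) = 3
E (Kira): min(5, 0) = 0
F (Kira): min(4, 9) = 4
A (Quinn): max(3, 0, 4) = 4
G (Kira): min(0, 8, 2) = 0
H (Kira): min(6, 7) = 6
J (Kira): min(2, 5, 7, 9) = 2
B (Quinn): max(0, 6, 2) = 6
K (Kira): min(6, 9) = 6
L (Kira): min(8, 9) = 8
C (Quinn): max(6, 8) = 8
root (Kira): min(4, 6, 8) = 4
At root, Kira picks A (lowest: 4).
At A, Quinn picks F (highest: 4).
At F, Kira picks t7 (lowest: 4).
Terminal value 4.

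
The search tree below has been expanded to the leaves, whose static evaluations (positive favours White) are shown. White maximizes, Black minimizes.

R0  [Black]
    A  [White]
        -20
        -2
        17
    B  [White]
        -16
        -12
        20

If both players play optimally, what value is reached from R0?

A (White): max(-20, -2, 17) = 17
B (White): max(-16, -12, 20) = 20
R0 (Black): min(17, 20) = 17

17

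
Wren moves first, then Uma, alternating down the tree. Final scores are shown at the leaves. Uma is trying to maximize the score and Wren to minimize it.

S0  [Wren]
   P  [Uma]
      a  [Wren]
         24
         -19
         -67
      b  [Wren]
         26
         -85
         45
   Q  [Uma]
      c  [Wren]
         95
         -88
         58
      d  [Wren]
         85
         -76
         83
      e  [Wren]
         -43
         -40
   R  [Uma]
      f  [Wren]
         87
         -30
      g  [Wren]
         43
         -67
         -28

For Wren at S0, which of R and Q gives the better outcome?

f (Wren): min(87, -30) = -30
g (Wren): min(43, -67, -28) = -67
R (Uma): max(-30, -67) = -30
c (Wren): min(95, -88, 58) = -88
d (Wren): min(85, -76, 83) = -76
e (Wren): min(-43, -40) = -43
Q (Uma): max(-88, -76, -43) = -43
Wren prefers the lower value; R=-30, Q=-43. Q is better since -43 < -30.

Q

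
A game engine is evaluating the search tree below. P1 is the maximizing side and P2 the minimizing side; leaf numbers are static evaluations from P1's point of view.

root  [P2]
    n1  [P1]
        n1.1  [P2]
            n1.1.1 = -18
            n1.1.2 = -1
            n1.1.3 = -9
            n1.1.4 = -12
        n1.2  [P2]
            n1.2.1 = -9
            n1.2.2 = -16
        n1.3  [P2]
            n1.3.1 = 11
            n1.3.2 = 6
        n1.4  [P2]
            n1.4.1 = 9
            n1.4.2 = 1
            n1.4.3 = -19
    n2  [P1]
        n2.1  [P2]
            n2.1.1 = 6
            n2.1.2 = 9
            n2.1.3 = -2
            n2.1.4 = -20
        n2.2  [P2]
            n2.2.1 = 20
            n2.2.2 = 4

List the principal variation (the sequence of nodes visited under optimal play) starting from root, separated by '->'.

root -> n2 -> n2.2 -> n2.2.2

n1.1 (P2): min(-18, -1, -9, -12) = -18
n1.2 (P2): min(-9, -16) = -16
n1.3 (P2): min(11, 6) = 6
n1.4 (P2): min(9, 1, -19) = -19
n1 (P1): max(-18, -16, 6, -19) = 6
n2.1 (P2): min(6, 9, -2, -20) = -20
n2.2 (P2): min(20, 4) = 4
n2 (P1): max(-20, 4) = 4
root (P2): min(6, 4) = 4
At root, P2 picks n2 (lowest: 4).
At n2, P1 picks n2.2 (highest: 4).
At n2.2, P2 picks n2.2.2 (lowest: 4).
Terminal value 4.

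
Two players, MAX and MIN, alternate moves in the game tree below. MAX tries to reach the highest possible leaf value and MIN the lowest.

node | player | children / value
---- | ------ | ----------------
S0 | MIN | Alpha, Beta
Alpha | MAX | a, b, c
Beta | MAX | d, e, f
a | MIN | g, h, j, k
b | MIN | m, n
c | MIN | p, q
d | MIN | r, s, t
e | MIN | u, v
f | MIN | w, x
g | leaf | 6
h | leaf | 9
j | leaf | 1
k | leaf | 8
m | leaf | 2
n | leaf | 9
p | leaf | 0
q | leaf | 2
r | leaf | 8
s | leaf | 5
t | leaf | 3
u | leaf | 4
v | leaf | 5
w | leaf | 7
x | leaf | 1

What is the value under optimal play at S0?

a (MIN): min(6, 9, 1, 8) = 1
b (MIN): min(2, 9) = 2
c (MIN): min(0, 2) = 0
Alpha (MAX): max(1, 2, 0) = 2
d (MIN): min(8, 5, 3) = 3
e (MIN): min(4, 5) = 4
f (MIN): min(7, 1) = 1
Beta (MAX): max(3, 4, 1) = 4
S0 (MIN): min(2, 4) = 2

2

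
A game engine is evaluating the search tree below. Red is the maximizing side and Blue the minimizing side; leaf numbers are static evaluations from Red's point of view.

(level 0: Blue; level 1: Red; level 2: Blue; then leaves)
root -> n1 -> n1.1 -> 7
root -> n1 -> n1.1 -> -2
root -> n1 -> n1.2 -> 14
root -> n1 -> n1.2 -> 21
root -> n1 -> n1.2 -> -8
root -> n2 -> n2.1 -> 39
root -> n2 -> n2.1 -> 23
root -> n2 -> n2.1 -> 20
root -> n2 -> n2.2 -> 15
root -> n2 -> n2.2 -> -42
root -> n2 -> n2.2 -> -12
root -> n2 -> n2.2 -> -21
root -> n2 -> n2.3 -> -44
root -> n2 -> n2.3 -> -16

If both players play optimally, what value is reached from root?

n1.1 (Blue): min(7, -2) = -2
n1.2 (Blue): min(14, 21, -8) = -8
n1 (Red): max(-2, -8) = -2
n2.1 (Blue): min(39, 23, 20) = 20
n2.2 (Blue): min(15, -42, -12, -21) = -42
n2.3 (Blue): min(-44, -16) = -44
n2 (Red): max(20, -42, -44) = 20
root (Blue): min(-2, 20) = -2

-2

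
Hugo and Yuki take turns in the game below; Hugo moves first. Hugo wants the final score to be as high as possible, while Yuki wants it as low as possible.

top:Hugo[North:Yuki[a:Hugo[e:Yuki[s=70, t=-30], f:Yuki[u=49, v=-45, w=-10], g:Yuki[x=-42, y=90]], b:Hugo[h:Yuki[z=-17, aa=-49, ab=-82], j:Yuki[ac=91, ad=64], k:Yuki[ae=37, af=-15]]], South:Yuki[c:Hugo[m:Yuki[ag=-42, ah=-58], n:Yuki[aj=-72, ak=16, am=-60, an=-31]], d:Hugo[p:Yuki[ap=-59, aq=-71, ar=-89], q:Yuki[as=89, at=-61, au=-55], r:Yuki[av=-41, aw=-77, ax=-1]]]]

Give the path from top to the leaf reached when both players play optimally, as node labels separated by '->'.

top -> North -> a -> e -> t

e (Yuki): min(70, -30) = -30
f (Yuki): min(49, -45, -10) = -45
g (Yuki): min(-42, 90) = -42
a (Hugo): max(-30, -45, -42) = -30
h (Yuki): min(-17, -49, -82) = -82
j (Yuki): min(91, 64) = 64
k (Yuki): min(37, -15) = -15
b (Hugo): max(-82, 64, -15) = 64
North (Yuki): min(-30, 64) = -30
m (Yuki): min(-42, -58) = -58
n (Yuki): min(-72, 16, -60, -31) = -72
c (Hugo): max(-58, -72) = -58
p (Yuki): min(-59, -71, -89) = -89
q (Yuki): min(89, -61, -55) = -61
r (Yuki): min(-41, -77, -1) = -77
d (Hugo): max(-89, -61, -77) = -61
South (Yuki): min(-58, -61) = -61
top (Hugo): max(-30, -61) = -30
At top, Hugo picks North (highest: -30).
At North, Yuki picks a (lowest: -30).
At a, Hugo picks e (highest: -30).
At e, Yuki picks t (lowest: -30).
Terminal value -30.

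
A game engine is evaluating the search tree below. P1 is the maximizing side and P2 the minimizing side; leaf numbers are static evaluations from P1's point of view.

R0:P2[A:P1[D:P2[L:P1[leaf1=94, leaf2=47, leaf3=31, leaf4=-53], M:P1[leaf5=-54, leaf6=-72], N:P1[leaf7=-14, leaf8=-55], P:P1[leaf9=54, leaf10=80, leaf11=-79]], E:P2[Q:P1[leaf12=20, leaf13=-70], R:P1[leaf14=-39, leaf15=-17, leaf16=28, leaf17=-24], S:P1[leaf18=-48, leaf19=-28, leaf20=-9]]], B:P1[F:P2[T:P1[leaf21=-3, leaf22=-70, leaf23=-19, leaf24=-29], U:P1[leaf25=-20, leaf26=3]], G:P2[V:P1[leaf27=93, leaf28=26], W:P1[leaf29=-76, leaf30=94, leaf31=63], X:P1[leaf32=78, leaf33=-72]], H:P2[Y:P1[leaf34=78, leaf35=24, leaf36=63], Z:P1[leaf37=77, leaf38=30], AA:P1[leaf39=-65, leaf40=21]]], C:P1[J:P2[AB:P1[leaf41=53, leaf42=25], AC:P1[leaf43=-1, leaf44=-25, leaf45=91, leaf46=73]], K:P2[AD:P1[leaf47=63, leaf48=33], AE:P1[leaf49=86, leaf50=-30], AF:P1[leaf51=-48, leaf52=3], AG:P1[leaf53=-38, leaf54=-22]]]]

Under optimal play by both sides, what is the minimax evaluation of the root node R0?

L (P1): max(94, 47, 31, -53) = 94
M (P1): max(-54, -72) = -54
N (P1): max(-14, -55) = -14
P (P1): max(54, 80, -79) = 80
D (P2): min(94, -54, -14, 80) = -54
Q (P1): max(20, -70) = 20
R (P1): max(-39, -17, 28, -24) = 28
S (P1): max(-48, -28, -9) = -9
E (P2): min(20, 28, -9) = -9
A (P1): max(-54, -9) = -9
T (P1): max(-3, -70, -19, -29) = -3
U (P1): max(-20, 3) = 3
F (P2): min(-3, 3) = -3
V (P1): max(93, 26) = 93
W (P1): max(-76, 94, 63) = 94
X (P1): max(78, -72) = 78
G (P2): min(93, 94, 78) = 78
Y (P1): max(78, 24, 63) = 78
Z (P1): max(77, 30) = 77
AA (P1): max(-65, 21) = 21
H (P2): min(78, 77, 21) = 21
B (P1): max(-3, 78, 21) = 78
AB (P1): max(53, 25) = 53
AC (P1): max(-1, -25, 91, 73) = 91
J (P2): min(53, 91) = 53
AD (P1): max(63, 33) = 63
AE (P1): max(86, -30) = 86
AF (P1): max(-48, 3) = 3
AG (P1): max(-38, -22) = -22
K (P2): min(63, 86, 3, -22) = -22
C (P1): max(53, -22) = 53
R0 (P2): min(-9, 78, 53) = -9

-9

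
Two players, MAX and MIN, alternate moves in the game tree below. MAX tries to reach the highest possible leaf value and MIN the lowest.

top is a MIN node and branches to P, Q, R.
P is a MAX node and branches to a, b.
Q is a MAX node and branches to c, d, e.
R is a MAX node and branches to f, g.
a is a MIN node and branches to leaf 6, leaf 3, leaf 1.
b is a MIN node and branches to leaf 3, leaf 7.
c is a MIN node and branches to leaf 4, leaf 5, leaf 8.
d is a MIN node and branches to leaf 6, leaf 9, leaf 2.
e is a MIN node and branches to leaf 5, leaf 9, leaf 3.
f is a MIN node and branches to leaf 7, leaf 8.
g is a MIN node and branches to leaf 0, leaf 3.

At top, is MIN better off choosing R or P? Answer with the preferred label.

f (MIN): min(7, 8) = 7
g (MIN): min(0, 3) = 0
R (MAX): max(7, 0) = 7
a (MIN): min(6, 3, 1) = 1
b (MIN): min(3, 7) = 3
P (MAX): max(1, 3) = 3
MIN prefers the lower value; R=7, P=3. P is better since 3 < 7.

P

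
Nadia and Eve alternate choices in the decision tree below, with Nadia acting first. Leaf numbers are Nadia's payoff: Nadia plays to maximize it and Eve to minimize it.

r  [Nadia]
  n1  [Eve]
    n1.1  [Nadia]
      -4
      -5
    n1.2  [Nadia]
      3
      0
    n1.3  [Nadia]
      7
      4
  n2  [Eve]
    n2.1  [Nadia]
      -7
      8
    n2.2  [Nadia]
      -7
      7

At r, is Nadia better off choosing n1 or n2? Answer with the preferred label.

n1.1 (Nadia): max(-4, -5) = -4
n1.2 (Nadia): max(3, 0) = 3
n1.3 (Nadia): max(7, 4) = 7
n1 (Eve): min(-4, 3, 7) = -4
n2.1 (Nadia): max(-7, 8) = 8
n2.2 (Nadia): max(-7, 7) = 7
n2 (Eve): min(8, 7) = 7
Nadia prefers the higher value; n1=-4, n2=7. n2 is better since 7 > -4.

n2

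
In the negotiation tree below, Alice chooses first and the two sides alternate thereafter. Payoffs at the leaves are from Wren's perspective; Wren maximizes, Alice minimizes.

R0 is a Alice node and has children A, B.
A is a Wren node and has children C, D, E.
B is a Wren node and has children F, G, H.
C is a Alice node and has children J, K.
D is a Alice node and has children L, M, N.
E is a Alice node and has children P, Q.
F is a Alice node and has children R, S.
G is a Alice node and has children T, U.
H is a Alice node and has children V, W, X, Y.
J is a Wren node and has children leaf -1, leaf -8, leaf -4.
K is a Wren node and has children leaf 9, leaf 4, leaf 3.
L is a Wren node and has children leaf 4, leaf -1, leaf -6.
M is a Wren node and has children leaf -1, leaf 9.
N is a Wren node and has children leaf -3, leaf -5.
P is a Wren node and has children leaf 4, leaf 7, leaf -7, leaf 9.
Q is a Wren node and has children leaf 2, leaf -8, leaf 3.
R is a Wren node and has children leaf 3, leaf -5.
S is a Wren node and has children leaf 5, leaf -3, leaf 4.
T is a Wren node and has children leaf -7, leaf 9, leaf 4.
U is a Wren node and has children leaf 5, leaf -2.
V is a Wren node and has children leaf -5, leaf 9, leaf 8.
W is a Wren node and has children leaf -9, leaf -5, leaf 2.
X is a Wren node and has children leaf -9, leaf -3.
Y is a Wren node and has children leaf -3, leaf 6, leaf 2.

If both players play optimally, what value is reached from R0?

3

J (Wren): max(-1, -8, -4) = -1
K (Wren): max(9, 4, 3) = 9
C (Alice): min(-1, 9) = -1
L (Wren): max(4, -1, -6) = 4
M (Wren): max(-1, 9) = 9
N (Wren): max(-3, -5) = -3
D (Alice): min(4, 9, -3) = -3
P (Wren): max(4, 7, -7, 9) = 9
Q (Wren): max(2, -8, 3) = 3
E (Alice): min(9, 3) = 3
A (Wren): max(-1, -3, 3) = 3
R (Wren): max(3, -5) = 3
S (Wren): max(5, -3, 4) = 5
F (Alice): min(3, 5) = 3
T (Wren): max(-7, 9, 4) = 9
U (Wren): max(5, -2) = 5
G (Alice): min(9, 5) = 5
V (Wren): max(-5, 9, 8) = 9
W (Wren): max(-9, -5, 2) = 2
X (Wren): max(-9, -3) = -3
Y (Wren): max(-3, 6, 2) = 6
H (Alice): min(9, 2, -3, 6) = -3
B (Wren): max(3, 5, -3) = 5
R0 (Alice): min(3, 5) = 3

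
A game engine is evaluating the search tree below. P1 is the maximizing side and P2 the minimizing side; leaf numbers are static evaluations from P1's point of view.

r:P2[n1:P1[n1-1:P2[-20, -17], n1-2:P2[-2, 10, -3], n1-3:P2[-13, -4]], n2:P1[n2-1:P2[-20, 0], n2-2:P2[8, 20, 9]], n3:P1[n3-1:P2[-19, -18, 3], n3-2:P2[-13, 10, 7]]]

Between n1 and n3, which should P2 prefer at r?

n1-1 (P2): min(-20, -17) = -20
n1-2 (P2): min(-2, 10, -3) = -3
n1-3 (P2): min(-13, -4) = -13
n1 (P1): max(-20, -3, -13) = -3
n3-1 (P2): min(-19, -18, 3) = -19
n3-2 (P2): min(-13, 10, 7) = -13
n3 (P1): max(-19, -13) = -13
P2 prefers the lower value; n1=-3, n3=-13. n3 is better since -13 < -3.

n3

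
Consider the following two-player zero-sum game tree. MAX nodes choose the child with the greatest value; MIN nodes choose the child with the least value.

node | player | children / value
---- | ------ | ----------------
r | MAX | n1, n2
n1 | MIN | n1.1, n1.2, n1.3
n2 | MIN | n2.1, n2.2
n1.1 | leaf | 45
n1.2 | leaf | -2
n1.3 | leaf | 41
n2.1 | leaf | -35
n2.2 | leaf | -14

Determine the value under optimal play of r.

-2

n1 (MIN): min(45, -2, 41) = -2
n2 (MIN): min(-35, -14) = -35
r (MAX): max(-2, -35) = -2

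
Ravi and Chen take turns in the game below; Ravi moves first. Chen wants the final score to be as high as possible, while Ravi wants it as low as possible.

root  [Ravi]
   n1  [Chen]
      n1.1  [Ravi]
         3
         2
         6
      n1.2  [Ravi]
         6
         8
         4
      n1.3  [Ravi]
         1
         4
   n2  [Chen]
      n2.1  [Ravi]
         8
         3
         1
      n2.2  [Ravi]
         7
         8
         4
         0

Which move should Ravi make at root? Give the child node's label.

n2

n1.1 (Ravi): min(3, 2, 6) = 2
n1.2 (Ravi): min(6, 8, 4) = 4
n1.3 (Ravi): min(1, 4) = 1
n1 (Chen): max(2, 4, 1) = 4
n2.1 (Ravi): min(8, 3, 1) = 1
n2.2 (Ravi): min(7, 8, 4, 0) = 0
n2 (Chen): max(1, 0) = 1
root (Ravi): min(4, 1) = 1
Ravi at root wants the lowest of {n1=4, n2=1}, so chooses n2.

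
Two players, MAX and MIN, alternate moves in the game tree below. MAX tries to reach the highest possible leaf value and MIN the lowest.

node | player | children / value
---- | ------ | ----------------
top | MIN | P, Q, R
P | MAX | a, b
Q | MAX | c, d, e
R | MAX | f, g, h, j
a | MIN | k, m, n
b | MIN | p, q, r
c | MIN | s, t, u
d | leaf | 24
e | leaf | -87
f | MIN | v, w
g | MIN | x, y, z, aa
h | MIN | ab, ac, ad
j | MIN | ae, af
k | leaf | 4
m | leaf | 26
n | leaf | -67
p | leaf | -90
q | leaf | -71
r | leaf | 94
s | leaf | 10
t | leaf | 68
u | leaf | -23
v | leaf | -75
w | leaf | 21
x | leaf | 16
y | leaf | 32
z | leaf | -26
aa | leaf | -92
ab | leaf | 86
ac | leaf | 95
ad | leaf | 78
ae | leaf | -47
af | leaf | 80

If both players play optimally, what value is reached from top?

-67

a (MIN): min(4, 26, -67) = -67
b (MIN): min(-90, -71, 94) = -90
P (MAX): max(-67, -90) = -67
c (MIN): min(10, 68, -23) = -23
Q (MAX): max(-23, 24, -87) = 24
f (MIN): min(-75, 21) = -75
g (MIN): min(16, 32, -26, -92) = -92
h (MIN): min(86, 95, 78) = 78
j (MIN): min(-47, 80) = -47
R (MAX): max(-75, -92, 78, -47) = 78
top (MIN): min(-67, 24, 78) = -67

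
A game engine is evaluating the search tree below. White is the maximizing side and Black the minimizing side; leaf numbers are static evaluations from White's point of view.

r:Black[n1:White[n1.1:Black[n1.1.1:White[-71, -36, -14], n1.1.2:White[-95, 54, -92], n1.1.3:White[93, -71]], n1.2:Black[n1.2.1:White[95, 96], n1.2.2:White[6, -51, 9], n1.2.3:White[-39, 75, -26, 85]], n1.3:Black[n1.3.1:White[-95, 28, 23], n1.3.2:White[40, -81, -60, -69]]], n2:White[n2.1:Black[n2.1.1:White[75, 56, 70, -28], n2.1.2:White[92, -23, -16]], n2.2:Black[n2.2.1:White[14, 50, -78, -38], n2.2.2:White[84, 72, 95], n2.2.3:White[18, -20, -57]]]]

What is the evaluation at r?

28

n1.1.1 (White): max(-71, -36, -14) = -14
n1.1.2 (White): max(-95, 54, -92) = 54
n1.1.3 (White): max(93, -71) = 93
n1.1 (Black): min(-14, 54, 93) = -14
n1.2.1 (White): max(95, 96) = 96
n1.2.2 (White): max(6, -51, 9) = 9
n1.2.3 (White): max(-39, 75, -26, 85) = 85
n1.2 (Black): min(96, 9, 85) = 9
n1.3.1 (White): max(-95, 28, 23) = 28
n1.3.2 (White): max(40, -81, -60, -69) = 40
n1.3 (Black): min(28, 40) = 28
n1 (White): max(-14, 9, 28) = 28
n2.1.1 (White): max(75, 56, 70, -28) = 75
n2.1.2 (White): max(92, -23, -16) = 92
n2.1 (Black): min(75, 92) = 75
n2.2.1 (White): max(14, 50, -78, -38) = 50
n2.2.2 (White): max(84, 72, 95) = 95
n2.2.3 (White): max(18, -20, -57) = 18
n2.2 (Black): min(50, 95, 18) = 18
n2 (White): max(75, 18) = 75
r (Black): min(28, 75) = 28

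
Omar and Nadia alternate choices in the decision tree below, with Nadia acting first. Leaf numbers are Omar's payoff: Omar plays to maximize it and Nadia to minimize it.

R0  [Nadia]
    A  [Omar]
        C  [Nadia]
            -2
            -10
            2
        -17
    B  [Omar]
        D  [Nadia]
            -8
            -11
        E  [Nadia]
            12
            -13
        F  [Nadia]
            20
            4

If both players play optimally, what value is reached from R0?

C (Nadia): min(-2, -10, 2) = -10
A (Omar): max(-10, -17) = -10
D (Nadia): min(-8, -11) = -11
E (Nadia): min(12, -13) = -13
F (Nadia): min(20, 4) = 4
B (Omar): max(-11, -13, 4) = 4
R0 (Nadia): min(-10, 4) = -10

-10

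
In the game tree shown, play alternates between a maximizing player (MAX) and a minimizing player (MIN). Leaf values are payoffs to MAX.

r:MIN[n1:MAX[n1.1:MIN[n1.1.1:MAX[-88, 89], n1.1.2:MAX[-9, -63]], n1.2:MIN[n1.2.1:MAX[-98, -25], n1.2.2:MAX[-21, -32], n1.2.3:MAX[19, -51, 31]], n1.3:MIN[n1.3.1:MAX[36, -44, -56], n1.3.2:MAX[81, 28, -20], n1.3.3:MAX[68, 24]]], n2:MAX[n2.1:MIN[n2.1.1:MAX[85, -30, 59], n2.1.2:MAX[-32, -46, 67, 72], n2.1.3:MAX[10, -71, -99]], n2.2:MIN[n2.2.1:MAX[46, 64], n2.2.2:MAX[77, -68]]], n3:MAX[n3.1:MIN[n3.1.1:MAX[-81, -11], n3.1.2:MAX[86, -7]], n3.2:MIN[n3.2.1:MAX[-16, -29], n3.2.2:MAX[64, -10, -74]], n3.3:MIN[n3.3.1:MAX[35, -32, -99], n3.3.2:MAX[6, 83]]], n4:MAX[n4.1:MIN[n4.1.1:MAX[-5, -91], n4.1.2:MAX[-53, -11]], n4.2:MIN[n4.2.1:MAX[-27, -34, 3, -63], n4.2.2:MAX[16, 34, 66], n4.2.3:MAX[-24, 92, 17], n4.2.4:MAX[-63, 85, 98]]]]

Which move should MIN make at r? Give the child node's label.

n4

n1.1.1 (MAX): max(-88, 89) = 89
n1.1.2 (MAX): max(-9, -63) = -9
n1.1 (MIN): min(89, -9) = -9
n1.2.1 (MAX): max(-98, -25) = -25
n1.2.2 (MAX): max(-21, -32) = -21
n1.2.3 (MAX): max(19, -51, 31) = 31
n1.2 (MIN): min(-25, -21, 31) = -25
n1.3.1 (MAX): max(36, -44, -56) = 36
n1.3.2 (MAX): max(81, 28, -20) = 81
n1.3.3 (MAX): max(68, 24) = 68
n1.3 (MIN): min(36, 81, 68) = 36
n1 (MAX): max(-9, -25, 36) = 36
n2.1.1 (MAX): max(85, -30, 59) = 85
n2.1.2 (MAX): max(-32, -46, 67, 72) = 72
n2.1.3 (MAX): max(10, -71, -99) = 10
n2.1 (MIN): min(85, 72, 10) = 10
n2.2.1 (MAX): max(46, 64) = 64
n2.2.2 (MAX): max(77, -68) = 77
n2.2 (MIN): min(64, 77) = 64
n2 (MAX): max(10, 64) = 64
n3.1.1 (MAX): max(-81, -11) = -11
n3.1.2 (MAX): max(86, -7) = 86
n3.1 (MIN): min(-11, 86) = -11
n3.2.1 (MAX): max(-16, -29) = -16
n3.2.2 (MAX): max(64, -10, -74) = 64
n3.2 (MIN): min(-16, 64) = -16
n3.3.1 (MAX): max(35, -32, -99) = 35
n3.3.2 (MAX): max(6, 83) = 83
n3.3 (MIN): min(35, 83) = 35
n3 (MAX): max(-11, -16, 35) = 35
n4.1.1 (MAX): max(-5, -91) = -5
n4.1.2 (MAX): max(-53, -11) = -11
n4.1 (MIN): min(-5, -11) = -11
n4.2.1 (MAX): max(-27, -34, 3, -63) = 3
n4.2.2 (MAX): max(16, 34, 66) = 66
n4.2.3 (MAX): max(-24, 92, 17) = 92
n4.2.4 (MAX): max(-63, 85, 98) = 98
n4.2 (MIN): min(3, 66, 92, 98) = 3
n4 (MAX): max(-11, 3) = 3
r (MIN): min(36, 64, 35, 3) = 3
MIN at r wants the lowest of {n1=36, n2=64, n3=35, n4=3}, so chooses n4.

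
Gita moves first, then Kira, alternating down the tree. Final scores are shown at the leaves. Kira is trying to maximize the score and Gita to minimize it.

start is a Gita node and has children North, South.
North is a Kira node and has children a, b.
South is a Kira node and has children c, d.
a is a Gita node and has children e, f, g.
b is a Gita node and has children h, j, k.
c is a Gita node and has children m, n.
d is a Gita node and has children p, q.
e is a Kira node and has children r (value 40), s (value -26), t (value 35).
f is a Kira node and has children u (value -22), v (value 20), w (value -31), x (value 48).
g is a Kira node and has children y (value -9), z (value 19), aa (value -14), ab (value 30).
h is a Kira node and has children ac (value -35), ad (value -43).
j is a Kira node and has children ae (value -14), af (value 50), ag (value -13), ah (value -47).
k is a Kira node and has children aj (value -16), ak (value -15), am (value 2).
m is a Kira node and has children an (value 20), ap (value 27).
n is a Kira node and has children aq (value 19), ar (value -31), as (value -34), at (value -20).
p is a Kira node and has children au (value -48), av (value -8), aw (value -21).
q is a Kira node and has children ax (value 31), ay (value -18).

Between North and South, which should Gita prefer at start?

South

e (Kira): max(40, -26, 35) = 40
f (Kira): max(-22, 20, -31, 48) = 48
g (Kira): max(-9, 19, -14, 30) = 30
a (Gita): min(40, 48, 30) = 30
h (Kira): max(-35, -43) = -35
j (Kira): max(-14, 50, -13, -47) = 50
k (Kira): max(-16, -15, 2) = 2
b (Gita): min(-35, 50, 2) = -35
North (Kira): max(30, -35) = 30
m (Kira): max(20, 27) = 27
n (Kira): max(19, -31, -34, -20) = 19
c (Gita): min(27, 19) = 19
p (Kira): max(-48, -8, -21) = -8
q (Kira): max(31, -18) = 31
d (Gita): min(-8, 31) = -8
South (Kira): max(19, -8) = 19
Gita prefers the lower value; North=30, South=19. South is better since 19 < 30.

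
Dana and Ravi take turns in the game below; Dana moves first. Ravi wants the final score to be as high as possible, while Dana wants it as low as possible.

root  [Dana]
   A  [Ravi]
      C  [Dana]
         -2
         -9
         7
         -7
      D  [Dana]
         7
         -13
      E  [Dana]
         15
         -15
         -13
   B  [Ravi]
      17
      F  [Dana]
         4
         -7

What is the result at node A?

-9

C (Dana): min(-2, -9, 7, -7) = -9
D (Dana): min(7, -13) = -13
E (Dana): min(15, -15, -13) = -15
A (Ravi): max(-9, -13, -15) = -9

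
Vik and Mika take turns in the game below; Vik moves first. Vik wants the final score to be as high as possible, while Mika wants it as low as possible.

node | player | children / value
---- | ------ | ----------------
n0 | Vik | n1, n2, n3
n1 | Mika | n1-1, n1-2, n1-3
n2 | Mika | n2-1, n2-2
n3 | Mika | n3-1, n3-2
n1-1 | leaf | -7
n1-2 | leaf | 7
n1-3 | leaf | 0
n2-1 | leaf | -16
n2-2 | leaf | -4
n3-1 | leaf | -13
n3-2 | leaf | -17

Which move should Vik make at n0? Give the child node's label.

n1

n1 (Mika): min(-7, 7, 0) = -7
n2 (Mika): min(-16, -4) = -16
n3 (Mika): min(-13, -17) = -17
n0 (Vik): max(-7, -16, -17) = -7
Vik at n0 wants the highest of {n1=-7, n2=-16, n3=-17}, so chooses n1.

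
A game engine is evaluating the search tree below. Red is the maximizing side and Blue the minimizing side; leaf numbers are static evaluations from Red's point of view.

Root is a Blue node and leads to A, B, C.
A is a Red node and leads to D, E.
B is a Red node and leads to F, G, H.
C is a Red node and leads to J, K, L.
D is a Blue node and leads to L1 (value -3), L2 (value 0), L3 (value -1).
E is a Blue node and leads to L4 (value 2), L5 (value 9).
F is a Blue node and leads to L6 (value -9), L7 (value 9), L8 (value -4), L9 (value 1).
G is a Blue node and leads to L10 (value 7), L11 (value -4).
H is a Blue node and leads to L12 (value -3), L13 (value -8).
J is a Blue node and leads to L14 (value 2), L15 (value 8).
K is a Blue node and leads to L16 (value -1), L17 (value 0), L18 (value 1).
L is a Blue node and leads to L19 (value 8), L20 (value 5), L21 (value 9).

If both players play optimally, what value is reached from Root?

-4

D (Blue): min(-3, 0, -1) = -3
E (Blue): min(2, 9) = 2
A (Red): max(-3, 2) = 2
F (Blue): min(-9, 9, -4, 1) = -9
G (Blue): min(7, -4) = -4
H (Blue): min(-3, -8) = -8
B (Red): max(-9, -4, -8) = -4
J (Blue): min(2, 8) = 2
K (Blue): min(-1, 0, 1) = -1
L (Blue): min(8, 5, 9) = 5
C (Red): max(2, -1, 5) = 5
Root (Blue): min(2, -4, 5) = -4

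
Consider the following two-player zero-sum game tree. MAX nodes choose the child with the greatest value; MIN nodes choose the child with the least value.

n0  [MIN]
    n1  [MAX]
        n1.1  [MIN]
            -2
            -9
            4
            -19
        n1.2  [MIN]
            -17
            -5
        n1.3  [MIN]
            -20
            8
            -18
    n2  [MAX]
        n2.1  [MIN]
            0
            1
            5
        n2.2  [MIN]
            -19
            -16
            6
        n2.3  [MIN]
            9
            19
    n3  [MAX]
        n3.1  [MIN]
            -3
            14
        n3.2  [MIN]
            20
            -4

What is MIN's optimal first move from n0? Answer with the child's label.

n1

n1.1 (MIN): min(-2, -9, 4, -19) = -19
n1.2 (MIN): min(-17, -5) = -17
n1.3 (MIN): min(-20, 8, -18) = -20
n1 (MAX): max(-19, -17, -20) = -17
n2.1 (MIN): min(0, 1, 5) = 0
n2.2 (MIN): min(-19, -16, 6) = -19
n2.3 (MIN): min(9, 19) = 9
n2 (MAX): max(0, -19, 9) = 9
n3.1 (MIN): min(-3, 14) = -3
n3.2 (MIN): min(20, -4) = -4
n3 (MAX): max(-3, -4) = -3
n0 (MIN): min(-17, 9, -3) = -17
MIN at n0 wants the lowest of {n1=-17, n2=9, n3=-3}, so chooses n1.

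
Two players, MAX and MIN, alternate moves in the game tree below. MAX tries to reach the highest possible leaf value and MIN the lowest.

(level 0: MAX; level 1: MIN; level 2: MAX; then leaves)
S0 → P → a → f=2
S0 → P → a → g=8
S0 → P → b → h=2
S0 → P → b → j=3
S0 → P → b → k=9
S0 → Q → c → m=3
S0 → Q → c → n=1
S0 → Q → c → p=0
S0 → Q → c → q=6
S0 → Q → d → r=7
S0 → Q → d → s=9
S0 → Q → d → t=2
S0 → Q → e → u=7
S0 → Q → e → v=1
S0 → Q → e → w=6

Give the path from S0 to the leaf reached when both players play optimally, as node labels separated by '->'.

a (MAX): max(2, 8) = 8
b (MAX): max(2, 3, 9) = 9
P (MIN): min(8, 9) = 8
c (MAX): max(3, 1, 0, 6) = 6
d (MAX): max(7, 9, 2) = 9
e (MAX): max(7, 1, 6) = 7
Q (MIN): min(6, 9, 7) = 6
S0 (MAX): max(8, 6) = 8
At S0, MAX picks P (highest: 8).
At P, MIN picks a (lowest: 8).
At a, MAX picks g (highest: 8).
Terminal value 8.

S0 -> P -> a -> g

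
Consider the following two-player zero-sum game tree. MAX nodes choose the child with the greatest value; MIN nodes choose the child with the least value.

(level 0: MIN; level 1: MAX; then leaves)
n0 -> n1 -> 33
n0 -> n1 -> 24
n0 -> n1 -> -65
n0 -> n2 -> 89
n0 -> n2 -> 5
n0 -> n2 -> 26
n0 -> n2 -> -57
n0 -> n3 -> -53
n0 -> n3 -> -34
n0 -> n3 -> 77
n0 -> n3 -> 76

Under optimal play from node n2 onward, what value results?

n2 (MAX): max(89, 5, 26, -57) = 89

89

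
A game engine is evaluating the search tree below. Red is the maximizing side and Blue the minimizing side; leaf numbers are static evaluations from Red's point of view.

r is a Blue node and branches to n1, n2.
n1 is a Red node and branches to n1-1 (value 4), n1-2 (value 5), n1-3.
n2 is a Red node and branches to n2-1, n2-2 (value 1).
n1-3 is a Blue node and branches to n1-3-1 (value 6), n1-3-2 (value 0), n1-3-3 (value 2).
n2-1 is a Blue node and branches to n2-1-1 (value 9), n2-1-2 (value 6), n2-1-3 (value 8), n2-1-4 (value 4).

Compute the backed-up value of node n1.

5

n1-3 (Blue): min(6, 0, 2) = 0
n1 (Red): max(4, 5, 0) = 5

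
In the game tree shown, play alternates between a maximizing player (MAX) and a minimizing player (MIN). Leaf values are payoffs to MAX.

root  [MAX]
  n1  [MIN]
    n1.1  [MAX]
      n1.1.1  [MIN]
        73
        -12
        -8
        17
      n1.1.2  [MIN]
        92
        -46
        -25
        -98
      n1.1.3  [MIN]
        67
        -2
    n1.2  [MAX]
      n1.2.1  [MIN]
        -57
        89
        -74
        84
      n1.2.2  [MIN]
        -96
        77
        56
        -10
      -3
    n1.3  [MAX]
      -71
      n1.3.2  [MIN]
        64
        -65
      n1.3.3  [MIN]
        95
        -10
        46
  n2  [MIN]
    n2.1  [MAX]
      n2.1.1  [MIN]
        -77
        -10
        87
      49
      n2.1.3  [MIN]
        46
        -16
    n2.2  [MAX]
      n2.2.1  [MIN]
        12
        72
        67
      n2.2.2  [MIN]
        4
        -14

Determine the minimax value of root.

n1.1.1 (MIN): min(73, -12, -8, 17) = -12
n1.1.2 (MIN): min(92, -46, -25, -98) = -98
n1.1.3 (MIN): min(67, -2) = -2
n1.1 (MAX): max(-12, -98, -2) = -2
n1.2.1 (MIN): min(-57, 89, -74, 84) = -74
n1.2.2 (MIN): min(-96, 77, 56, -10) = -96
n1.2 (MAX): max(-74, -96, -3) = -3
n1.3.2 (MIN): min(64, -65) = -65
n1.3.3 (MIN): min(95, -10, 46) = -10
n1.3 (MAX): max(-71, -65, -10) = -10
n1 (MIN): min(-2, -3, -10) = -10
n2.1.1 (MIN): min(-77, -10, 87) = -77
n2.1.3 (MIN): min(46, -16) = -16
n2.1 (MAX): max(-77, 49, -16) = 49
n2.2.1 (MIN): min(12, 72, 67) = 12
n2.2.2 (MIN): min(4, -14) = -14
n2.2 (MAX): max(12, -14) = 12
n2 (MIN): min(49, 12) = 12
root (MAX): max(-10, 12) = 12

12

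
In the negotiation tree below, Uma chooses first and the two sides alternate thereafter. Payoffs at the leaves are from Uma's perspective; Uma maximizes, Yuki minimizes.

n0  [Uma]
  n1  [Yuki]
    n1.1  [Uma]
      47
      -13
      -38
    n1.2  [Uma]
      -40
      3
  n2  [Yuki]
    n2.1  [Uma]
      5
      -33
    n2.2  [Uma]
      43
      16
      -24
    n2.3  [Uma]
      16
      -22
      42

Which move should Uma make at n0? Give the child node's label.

n2

n1.1 (Uma): max(47, -13, -38) = 47
n1.2 (Uma): max(-40, 3) = 3
n1 (Yuki): min(47, 3) = 3
n2.1 (Uma): max(5, -33) = 5
n2.2 (Uma): max(43, 16, -24) = 43
n2.3 (Uma): max(16, -22, 42) = 42
n2 (Yuki): min(5, 43, 42) = 5
n0 (Uma): max(3, 5) = 5
Uma at n0 wants the highest of {n1=3, n2=5}, so chooses n2.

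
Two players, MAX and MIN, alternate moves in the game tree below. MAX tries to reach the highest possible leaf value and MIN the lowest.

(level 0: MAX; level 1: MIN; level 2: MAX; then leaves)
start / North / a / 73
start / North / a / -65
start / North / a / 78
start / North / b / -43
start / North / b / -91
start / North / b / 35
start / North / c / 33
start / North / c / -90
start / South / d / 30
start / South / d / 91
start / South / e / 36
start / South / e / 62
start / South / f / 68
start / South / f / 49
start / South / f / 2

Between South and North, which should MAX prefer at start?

South

d (MAX): max(30, 91) = 91
e (MAX): max(36, 62) = 62
f (MAX): max(68, 49, 2) = 68
South (MIN): min(91, 62, 68) = 62
a (MAX): max(73, -65, 78) = 78
b (MAX): max(-43, -91, 35) = 35
c (MAX): max(33, -90) = 33
North (MIN): min(78, 35, 33) = 33
MAX prefers the higher value; South=62, North=33. South is better since 62 > 33.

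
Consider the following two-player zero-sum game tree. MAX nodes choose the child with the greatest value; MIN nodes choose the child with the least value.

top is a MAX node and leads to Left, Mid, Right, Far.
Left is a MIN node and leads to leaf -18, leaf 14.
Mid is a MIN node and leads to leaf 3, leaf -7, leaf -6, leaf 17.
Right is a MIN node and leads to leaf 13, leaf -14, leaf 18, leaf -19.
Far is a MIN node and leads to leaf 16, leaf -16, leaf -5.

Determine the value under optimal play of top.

-7

Left (MIN): min(-18, 14) = -18
Mid (MIN): min(3, -7, -6, 17) = -7
Right (MIN): min(13, -14, 18, -19) = -19
Far (MIN): min(16, -16, -5) = -16
top (MAX): max(-18, -7, -19, -16) = -7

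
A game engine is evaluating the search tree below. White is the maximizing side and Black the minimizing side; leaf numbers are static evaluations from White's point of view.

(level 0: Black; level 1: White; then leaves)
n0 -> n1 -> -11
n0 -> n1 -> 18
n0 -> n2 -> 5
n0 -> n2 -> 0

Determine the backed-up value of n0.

5

n1 (White): max(-11, 18) = 18
n2 (White): max(5, 0) = 5
n0 (Black): min(18, 5) = 5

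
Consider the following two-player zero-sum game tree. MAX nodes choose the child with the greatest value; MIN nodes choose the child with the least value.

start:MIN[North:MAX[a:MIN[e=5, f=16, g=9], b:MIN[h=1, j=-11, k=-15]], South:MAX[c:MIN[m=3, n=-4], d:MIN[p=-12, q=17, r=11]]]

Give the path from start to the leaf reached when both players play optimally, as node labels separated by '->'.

a (MIN): min(5, 16, 9) = 5
b (MIN): min(1, -11, -15) = -15
North (MAX): max(5, -15) = 5
c (MIN): min(3, -4) = -4
d (MIN): min(-12, 17, 11) = -12
South (MAX): max(-4, -12) = -4
start (MIN): min(5, -4) = -4
At start, MIN picks South (lowest: -4).
At South, MAX picks c (highest: -4).
At c, MIN picks n (lowest: -4).
Terminal value -4.

start -> South -> c -> n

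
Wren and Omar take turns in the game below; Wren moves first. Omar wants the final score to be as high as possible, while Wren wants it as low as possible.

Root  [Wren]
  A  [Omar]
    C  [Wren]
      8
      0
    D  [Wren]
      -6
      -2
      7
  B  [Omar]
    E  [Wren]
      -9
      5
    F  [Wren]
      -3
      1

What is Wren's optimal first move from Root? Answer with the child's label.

C (Wren): min(8, 0) = 0
D (Wren): min(-6, -2, 7) = -6
A (Omar): max(0, -6) = 0
E (Wren): min(-9, 5) = -9
F (Wren): min(-3, 1) = -3
B (Omar): max(-9, -3) = -3
Root (Wren): min(0, -3) = -3
Wren at Root wants the lowest of {A=0, B=-3}, so chooses B.

B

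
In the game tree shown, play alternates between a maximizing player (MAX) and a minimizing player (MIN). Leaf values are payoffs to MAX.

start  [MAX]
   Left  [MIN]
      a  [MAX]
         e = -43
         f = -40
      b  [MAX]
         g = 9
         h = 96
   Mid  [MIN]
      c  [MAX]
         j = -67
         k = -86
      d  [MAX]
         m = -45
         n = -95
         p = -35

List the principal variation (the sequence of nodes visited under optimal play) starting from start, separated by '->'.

a (MAX): max(-43, -40) = -40
b (MAX): max(9, 96) = 96
Left (MIN): min(-40, 96) = -40
c (MAX): max(-67, -86) = -67
d (MAX): max(-45, -95, -35) = -35
Mid (MIN): min(-67, -35) = -67
start (MAX): max(-40, -67) = -40
At start, MAX picks Left (highest: -40).
At Left, MIN picks a (lowest: -40).
At a, MAX picks f (highest: -40).
Terminal value -40.

start -> Left -> a -> f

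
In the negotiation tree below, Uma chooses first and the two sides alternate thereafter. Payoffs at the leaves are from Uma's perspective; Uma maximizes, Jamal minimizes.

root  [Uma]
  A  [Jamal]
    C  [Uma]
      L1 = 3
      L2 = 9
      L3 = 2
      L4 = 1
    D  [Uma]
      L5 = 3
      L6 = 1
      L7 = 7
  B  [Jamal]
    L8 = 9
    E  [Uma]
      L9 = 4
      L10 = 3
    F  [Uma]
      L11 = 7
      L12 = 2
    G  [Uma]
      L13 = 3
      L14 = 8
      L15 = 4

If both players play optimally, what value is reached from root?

7

C (Uma): max(3, 9, 2, 1) = 9
D (Uma): max(3, 1, 7) = 7
A (Jamal): min(9, 7) = 7
E (Uma): max(4, 3) = 4
F (Uma): max(7, 2) = 7
G (Uma): max(3, 8, 4) = 8
B (Jamal): min(9, 4, 7, 8) = 4
root (Uma): max(7, 4) = 7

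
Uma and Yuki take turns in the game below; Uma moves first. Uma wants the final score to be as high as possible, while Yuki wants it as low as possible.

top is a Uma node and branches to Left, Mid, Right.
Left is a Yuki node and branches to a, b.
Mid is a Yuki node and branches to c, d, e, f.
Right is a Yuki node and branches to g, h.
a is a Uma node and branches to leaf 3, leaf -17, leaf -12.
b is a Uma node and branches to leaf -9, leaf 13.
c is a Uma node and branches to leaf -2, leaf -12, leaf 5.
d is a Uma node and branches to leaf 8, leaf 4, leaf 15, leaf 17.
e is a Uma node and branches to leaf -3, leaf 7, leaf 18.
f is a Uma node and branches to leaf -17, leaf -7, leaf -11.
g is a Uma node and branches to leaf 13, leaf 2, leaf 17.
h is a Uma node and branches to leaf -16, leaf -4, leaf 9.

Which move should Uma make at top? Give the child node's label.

Right

a (Uma): max(3, -17, -12) = 3
b (Uma): max(-9, 13) = 13
Left (Yuki): min(3, 13) = 3
c (Uma): max(-2, -12, 5) = 5
d (Uma): max(8, 4, 15, 17) = 17
e (Uma): max(-3, 7, 18) = 18
f (Uma): max(-17, -7, -11) = -7
Mid (Yuki): min(5, 17, 18, -7) = -7
g (Uma): max(13, 2, 17) = 17
h (Uma): max(-16, -4, 9) = 9
Right (Yuki): min(17, 9) = 9
top (Uma): max(3, -7, 9) = 9
Uma at top wants the highest of {Left=3, Mid=-7, Right=9}, so chooses Right.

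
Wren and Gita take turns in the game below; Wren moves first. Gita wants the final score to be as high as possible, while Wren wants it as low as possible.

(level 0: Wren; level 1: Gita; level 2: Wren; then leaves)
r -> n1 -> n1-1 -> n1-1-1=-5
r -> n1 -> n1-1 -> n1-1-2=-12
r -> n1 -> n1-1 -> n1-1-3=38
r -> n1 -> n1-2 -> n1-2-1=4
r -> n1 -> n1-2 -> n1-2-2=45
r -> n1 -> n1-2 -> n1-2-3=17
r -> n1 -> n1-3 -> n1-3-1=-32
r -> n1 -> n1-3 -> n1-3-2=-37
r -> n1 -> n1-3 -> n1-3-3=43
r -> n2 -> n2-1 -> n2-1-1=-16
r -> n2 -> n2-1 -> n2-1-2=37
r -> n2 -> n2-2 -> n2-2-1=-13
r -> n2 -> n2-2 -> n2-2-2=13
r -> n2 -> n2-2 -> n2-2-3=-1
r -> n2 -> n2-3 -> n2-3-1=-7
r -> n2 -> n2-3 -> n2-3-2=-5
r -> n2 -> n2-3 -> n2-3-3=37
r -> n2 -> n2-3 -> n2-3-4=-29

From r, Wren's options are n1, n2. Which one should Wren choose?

n2

n1-1 (Wren): min(-5, -12, 38) = -12
n1-2 (Wren): min(4, 45, 17) = 4
n1-3 (Wren): min(-32, -37, 43) = -37
n1 (Gita): max(-12, 4, -37) = 4
n2-1 (Wren): min(-16, 37) = -16
n2-2 (Wren): min(-13, 13, -1) = -13
n2-3 (Wren): min(-7, -5, 37, -29) = -29
n2 (Gita): max(-16, -13, -29) = -13
r (Wren): min(4, -13) = -13
Wren at r wants the lowest of {n1=4, n2=-13}, so chooses n2.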